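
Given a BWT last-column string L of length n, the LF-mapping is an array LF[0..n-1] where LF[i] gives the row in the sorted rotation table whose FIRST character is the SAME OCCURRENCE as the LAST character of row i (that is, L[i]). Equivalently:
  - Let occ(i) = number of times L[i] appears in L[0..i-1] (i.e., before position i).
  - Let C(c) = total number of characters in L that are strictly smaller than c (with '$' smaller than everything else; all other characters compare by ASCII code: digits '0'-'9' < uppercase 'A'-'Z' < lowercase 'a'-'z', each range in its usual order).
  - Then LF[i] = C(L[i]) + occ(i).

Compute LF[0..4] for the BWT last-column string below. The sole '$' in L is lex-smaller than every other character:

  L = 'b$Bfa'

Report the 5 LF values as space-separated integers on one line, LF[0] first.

Answer: 3 0 1 4 2

Derivation:
Char counts: '$':1, 'B':1, 'a':1, 'b':1, 'f':1
C (first-col start): C('$')=0, C('B')=1, C('a')=2, C('b')=3, C('f')=4
L[0]='b': occ=0, LF[0]=C('b')+0=3+0=3
L[1]='$': occ=0, LF[1]=C('$')+0=0+0=0
L[2]='B': occ=0, LF[2]=C('B')+0=1+0=1
L[3]='f': occ=0, LF[3]=C('f')+0=4+0=4
L[4]='a': occ=0, LF[4]=C('a')+0=2+0=2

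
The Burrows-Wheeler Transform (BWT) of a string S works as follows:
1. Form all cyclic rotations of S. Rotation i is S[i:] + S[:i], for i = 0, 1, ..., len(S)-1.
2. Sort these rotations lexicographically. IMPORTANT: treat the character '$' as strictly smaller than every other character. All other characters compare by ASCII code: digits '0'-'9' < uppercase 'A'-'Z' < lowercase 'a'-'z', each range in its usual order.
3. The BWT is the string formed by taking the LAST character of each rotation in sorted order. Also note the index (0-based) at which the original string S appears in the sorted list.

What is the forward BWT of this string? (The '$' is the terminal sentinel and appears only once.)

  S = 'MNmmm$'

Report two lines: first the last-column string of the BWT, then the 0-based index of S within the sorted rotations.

All 6 rotations (rotation i = S[i:]+S[:i]):
  rot[0] = MNmmm$
  rot[1] = Nmmm$M
  rot[2] = mmm$MN
  rot[3] = mm$MNm
  rot[4] = m$MNmm
  rot[5] = $MNmmm
Sorted (with $ < everything):
  sorted[0] = $MNmmm  (last char: 'm')
  sorted[1] = MNmmm$  (last char: '$')
  sorted[2] = Nmmm$M  (last char: 'M')
  sorted[3] = m$MNmm  (last char: 'm')
  sorted[4] = mm$MNm  (last char: 'm')
  sorted[5] = mmm$MN  (last char: 'N')
Last column: m$MmmN
Original string S is at sorted index 1

Answer: m$MmmN
1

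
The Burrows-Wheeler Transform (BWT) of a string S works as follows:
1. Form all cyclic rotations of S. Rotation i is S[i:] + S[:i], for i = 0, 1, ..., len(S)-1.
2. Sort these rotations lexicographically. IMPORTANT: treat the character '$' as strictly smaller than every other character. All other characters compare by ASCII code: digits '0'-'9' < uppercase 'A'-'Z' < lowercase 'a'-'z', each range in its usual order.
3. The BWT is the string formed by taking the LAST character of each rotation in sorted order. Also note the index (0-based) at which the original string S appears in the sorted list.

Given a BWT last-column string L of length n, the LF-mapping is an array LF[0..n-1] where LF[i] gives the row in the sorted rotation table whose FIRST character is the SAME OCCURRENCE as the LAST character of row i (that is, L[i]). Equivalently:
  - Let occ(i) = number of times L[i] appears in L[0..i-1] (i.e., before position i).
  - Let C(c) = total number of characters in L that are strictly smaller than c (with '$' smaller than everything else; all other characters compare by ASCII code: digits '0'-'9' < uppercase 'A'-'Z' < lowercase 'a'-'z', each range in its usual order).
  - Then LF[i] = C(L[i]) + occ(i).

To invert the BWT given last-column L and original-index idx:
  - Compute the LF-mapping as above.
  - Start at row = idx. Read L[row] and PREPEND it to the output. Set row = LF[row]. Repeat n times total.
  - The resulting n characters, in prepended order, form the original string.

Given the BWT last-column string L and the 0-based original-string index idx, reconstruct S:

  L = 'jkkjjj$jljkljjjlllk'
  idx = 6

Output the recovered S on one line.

LF mapping: 1 10 11 2 3 4 0 5 14 6 12 15 7 8 9 16 17 18 13
Walk LF starting at row 6, prepending L[row]:
  step 1: row=6, L[6]='$', prepend. Next row=LF[6]=0
  step 2: row=0, L[0]='j', prepend. Next row=LF[0]=1
  step 3: row=1, L[1]='k', prepend. Next row=LF[1]=10
  step 4: row=10, L[10]='k', prepend. Next row=LF[10]=12
  step 5: row=12, L[12]='j', prepend. Next row=LF[12]=7
  step 6: row=7, L[7]='j', prepend. Next row=LF[7]=5
  step 7: row=5, L[5]='j', prepend. Next row=LF[5]=4
  step 8: row=4, L[4]='j', prepend. Next row=LF[4]=3
  step 9: row=3, L[3]='j', prepend. Next row=LF[3]=2
  step 10: row=2, L[2]='k', prepend. Next row=LF[2]=11
  step 11: row=11, L[11]='l', prepend. Next row=LF[11]=15
  step 12: row=15, L[15]='l', prepend. Next row=LF[15]=16
  step 13: row=16, L[16]='l', prepend. Next row=LF[16]=17
  step 14: row=17, L[17]='l', prepend. Next row=LF[17]=18
  step 15: row=18, L[18]='k', prepend. Next row=LF[18]=13
  step 16: row=13, L[13]='j', prepend. Next row=LF[13]=8
  step 17: row=8, L[8]='l', prepend. Next row=LF[8]=14
  step 18: row=14, L[14]='j', prepend. Next row=LF[14]=9
  step 19: row=9, L[9]='j', prepend. Next row=LF[9]=6
Reversed output: jjljkllllkjjjjjkkj$

Answer: jjljkllllkjjjjjkkj$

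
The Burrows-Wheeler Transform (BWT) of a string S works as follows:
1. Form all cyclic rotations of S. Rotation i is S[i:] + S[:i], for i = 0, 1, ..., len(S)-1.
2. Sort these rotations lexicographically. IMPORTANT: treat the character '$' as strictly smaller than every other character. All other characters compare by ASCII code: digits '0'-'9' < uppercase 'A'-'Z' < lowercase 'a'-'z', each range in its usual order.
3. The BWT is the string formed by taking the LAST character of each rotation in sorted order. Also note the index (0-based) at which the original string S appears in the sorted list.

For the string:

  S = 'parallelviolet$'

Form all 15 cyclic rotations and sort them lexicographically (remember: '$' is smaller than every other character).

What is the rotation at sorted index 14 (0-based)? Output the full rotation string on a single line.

Answer: violet$parallel

Derivation:
All 15 rotations (rotation i = S[i:]+S[:i]):
  rot[0] = parallelviolet$
  rot[1] = arallelviolet$p
  rot[2] = rallelviolet$pa
  rot[3] = allelviolet$par
  rot[4] = llelviolet$para
  rot[5] = lelviolet$paral
  rot[6] = elviolet$parall
  rot[7] = lviolet$paralle
  rot[8] = violet$parallel
  rot[9] = iolet$parallelv
  rot[10] = olet$parallelvi
  rot[11] = let$parallelvio
  rot[12] = et$parallelviol
  rot[13] = t$parallelviole
  rot[14] = $parallelviolet
Sorted (with $ < everything):
  sorted[0] = $parallelviolet
  sorted[1] = allelviolet$par
  sorted[2] = arallelviolet$p
  sorted[3] = elviolet$parall
  sorted[4] = et$parallelviol
  sorted[5] = iolet$parallelv
  sorted[6] = lelviolet$paral
  sorted[7] = let$parallelvio
  sorted[8] = llelviolet$para
  sorted[9] = lviolet$paralle
  sorted[10] = olet$parallelvi
  sorted[11] = parallelviolet$
  sorted[12] = rallelviolet$pa
  sorted[13] = t$parallelviole
  sorted[14] = violet$parallel
sorted[14] = violet$parallel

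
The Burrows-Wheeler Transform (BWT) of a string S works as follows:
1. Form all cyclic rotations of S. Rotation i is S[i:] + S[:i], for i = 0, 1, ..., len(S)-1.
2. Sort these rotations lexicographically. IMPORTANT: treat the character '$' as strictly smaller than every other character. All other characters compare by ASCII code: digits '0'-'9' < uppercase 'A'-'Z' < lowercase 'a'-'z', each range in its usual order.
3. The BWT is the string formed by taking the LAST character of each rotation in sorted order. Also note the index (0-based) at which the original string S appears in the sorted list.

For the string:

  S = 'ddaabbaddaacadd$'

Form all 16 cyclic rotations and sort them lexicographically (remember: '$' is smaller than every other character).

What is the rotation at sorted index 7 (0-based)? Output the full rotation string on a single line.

All 16 rotations (rotation i = S[i:]+S[:i]):
  rot[0] = ddaabbaddaacadd$
  rot[1] = daabbaddaacadd$d
  rot[2] = aabbaddaacadd$dd
  rot[3] = abbaddaacadd$dda
  rot[4] = bbaddaacadd$ddaa
  rot[5] = baddaacadd$ddaab
  rot[6] = addaacadd$ddaabb
  rot[7] = ddaacadd$ddaabba
  rot[8] = daacadd$ddaabbad
  rot[9] = aacadd$ddaabbadd
  rot[10] = acadd$ddaabbadda
  rot[11] = cadd$ddaabbaddaa
  rot[12] = add$ddaabbaddaac
  rot[13] = dd$ddaabbaddaaca
  rot[14] = d$ddaabbaddaacad
  rot[15] = $ddaabbaddaacadd
Sorted (with $ < everything):
  sorted[0] = $ddaabbaddaacadd
  sorted[1] = aabbaddaacadd$dd
  sorted[2] = aacadd$ddaabbadd
  sorted[3] = abbaddaacadd$dda
  sorted[4] = acadd$ddaabbadda
  sorted[5] = add$ddaabbaddaac
  sorted[6] = addaacadd$ddaabb
  sorted[7] = baddaacadd$ddaab
  sorted[8] = bbaddaacadd$ddaa
  sorted[9] = cadd$ddaabbaddaa
  sorted[10] = d$ddaabbaddaacad
  sorted[11] = daabbaddaacadd$d
  sorted[12] = daacadd$ddaabbad
  sorted[13] = dd$ddaabbaddaaca
  sorted[14] = ddaabbaddaacadd$
  sorted[15] = ddaacadd$ddaabba
sorted[7] = baddaacadd$ddaab

Answer: baddaacadd$ddaab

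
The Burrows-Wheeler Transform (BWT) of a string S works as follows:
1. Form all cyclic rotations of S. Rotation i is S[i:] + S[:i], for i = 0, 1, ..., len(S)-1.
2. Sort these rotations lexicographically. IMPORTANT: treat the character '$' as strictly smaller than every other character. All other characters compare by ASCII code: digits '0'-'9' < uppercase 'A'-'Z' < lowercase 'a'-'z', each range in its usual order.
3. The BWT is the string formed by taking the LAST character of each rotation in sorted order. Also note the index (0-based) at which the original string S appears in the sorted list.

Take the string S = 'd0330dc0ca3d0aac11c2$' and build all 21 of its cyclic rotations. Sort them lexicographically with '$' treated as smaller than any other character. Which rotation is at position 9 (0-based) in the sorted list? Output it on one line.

Answer: 330dc0ca3d0aac11c2$d0

Derivation:
All 21 rotations (rotation i = S[i:]+S[:i]):
  rot[0] = d0330dc0ca3d0aac11c2$
  rot[1] = 0330dc0ca3d0aac11c2$d
  rot[2] = 330dc0ca3d0aac11c2$d0
  rot[3] = 30dc0ca3d0aac11c2$d03
  rot[4] = 0dc0ca3d0aac11c2$d033
  rot[5] = dc0ca3d0aac11c2$d0330
  rot[6] = c0ca3d0aac11c2$d0330d
  rot[7] = 0ca3d0aac11c2$d0330dc
  rot[8] = ca3d0aac11c2$d0330dc0
  rot[9] = a3d0aac11c2$d0330dc0c
  rot[10] = 3d0aac11c2$d0330dc0ca
  rot[11] = d0aac11c2$d0330dc0ca3
  rot[12] = 0aac11c2$d0330dc0ca3d
  rot[13] = aac11c2$d0330dc0ca3d0
  rot[14] = ac11c2$d0330dc0ca3d0a
  rot[15] = c11c2$d0330dc0ca3d0aa
  rot[16] = 11c2$d0330dc0ca3d0aac
  rot[17] = 1c2$d0330dc0ca3d0aac1
  rot[18] = c2$d0330dc0ca3d0aac11
  rot[19] = 2$d0330dc0ca3d0aac11c
  rot[20] = $d0330dc0ca3d0aac11c2
Sorted (with $ < everything):
  sorted[0] = $d0330dc0ca3d0aac11c2
  sorted[1] = 0330dc0ca3d0aac11c2$d
  sorted[2] = 0aac11c2$d0330dc0ca3d
  sorted[3] = 0ca3d0aac11c2$d0330dc
  sorted[4] = 0dc0ca3d0aac11c2$d033
  sorted[5] = 11c2$d0330dc0ca3d0aac
  sorted[6] = 1c2$d0330dc0ca3d0aac1
  sorted[7] = 2$d0330dc0ca3d0aac11c
  sorted[8] = 30dc0ca3d0aac11c2$d03
  sorted[9] = 330dc0ca3d0aac11c2$d0
  sorted[10] = 3d0aac11c2$d0330dc0ca
  sorted[11] = a3d0aac11c2$d0330dc0c
  sorted[12] = aac11c2$d0330dc0ca3d0
  sorted[13] = ac11c2$d0330dc0ca3d0a
  sorted[14] = c0ca3d0aac11c2$d0330d
  sorted[15] = c11c2$d0330dc0ca3d0aa
  sorted[16] = c2$d0330dc0ca3d0aac11
  sorted[17] = ca3d0aac11c2$d0330dc0
  sorted[18] = d0330dc0ca3d0aac11c2$
  sorted[19] = d0aac11c2$d0330dc0ca3
  sorted[20] = dc0ca3d0aac11c2$d0330
sorted[9] = 330dc0ca3d0aac11c2$d0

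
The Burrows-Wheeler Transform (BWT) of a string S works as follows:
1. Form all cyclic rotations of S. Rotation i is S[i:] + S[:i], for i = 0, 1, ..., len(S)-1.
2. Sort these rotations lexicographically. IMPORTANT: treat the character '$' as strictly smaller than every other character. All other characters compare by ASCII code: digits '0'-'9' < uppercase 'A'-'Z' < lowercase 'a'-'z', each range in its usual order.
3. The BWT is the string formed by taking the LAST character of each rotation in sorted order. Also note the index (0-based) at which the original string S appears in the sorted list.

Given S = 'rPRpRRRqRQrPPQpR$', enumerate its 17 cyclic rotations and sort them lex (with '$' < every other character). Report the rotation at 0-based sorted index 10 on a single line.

All 17 rotations (rotation i = S[i:]+S[:i]):
  rot[0] = rPRpRRRqRQrPPQpR$
  rot[1] = PRpRRRqRQrPPQpR$r
  rot[2] = RpRRRqRQrPPQpR$rP
  rot[3] = pRRRqRQrPPQpR$rPR
  rot[4] = RRRqRQrPPQpR$rPRp
  rot[5] = RRqRQrPPQpR$rPRpR
  rot[6] = RqRQrPPQpR$rPRpRR
  rot[7] = qRQrPPQpR$rPRpRRR
  rot[8] = RQrPPQpR$rPRpRRRq
  rot[9] = QrPPQpR$rPRpRRRqR
  rot[10] = rPPQpR$rPRpRRRqRQ
  rot[11] = PPQpR$rPRpRRRqRQr
  rot[12] = PQpR$rPRpRRRqRQrP
  rot[13] = QpR$rPRpRRRqRQrPP
  rot[14] = pR$rPRpRRRqRQrPPQ
  rot[15] = R$rPRpRRRqRQrPPQp
  rot[16] = $rPRpRRRqRQrPPQpR
Sorted (with $ < everything):
  sorted[0] = $rPRpRRRqRQrPPQpR
  sorted[1] = PPQpR$rPRpRRRqRQr
  sorted[2] = PQpR$rPRpRRRqRQrP
  sorted[3] = PRpRRRqRQrPPQpR$r
  sorted[4] = QpR$rPRpRRRqRQrPP
  sorted[5] = QrPPQpR$rPRpRRRqR
  sorted[6] = R$rPRpRRRqRQrPPQp
  sorted[7] = RQrPPQpR$rPRpRRRq
  sorted[8] = RRRqRQrPPQpR$rPRp
  sorted[9] = RRqRQrPPQpR$rPRpR
  sorted[10] = RpRRRqRQrPPQpR$rP
  sorted[11] = RqRQrPPQpR$rPRpRR
  sorted[12] = pR$rPRpRRRqRQrPPQ
  sorted[13] = pRRRqRQrPPQpR$rPR
  sorted[14] = qRQrPPQpR$rPRpRRR
  sorted[15] = rPPQpR$rPRpRRRqRQ
  sorted[16] = rPRpRRRqRQrPPQpR$
sorted[10] = RpRRRqRQrPPQpR$rP

Answer: RpRRRqRQrPPQpR$rP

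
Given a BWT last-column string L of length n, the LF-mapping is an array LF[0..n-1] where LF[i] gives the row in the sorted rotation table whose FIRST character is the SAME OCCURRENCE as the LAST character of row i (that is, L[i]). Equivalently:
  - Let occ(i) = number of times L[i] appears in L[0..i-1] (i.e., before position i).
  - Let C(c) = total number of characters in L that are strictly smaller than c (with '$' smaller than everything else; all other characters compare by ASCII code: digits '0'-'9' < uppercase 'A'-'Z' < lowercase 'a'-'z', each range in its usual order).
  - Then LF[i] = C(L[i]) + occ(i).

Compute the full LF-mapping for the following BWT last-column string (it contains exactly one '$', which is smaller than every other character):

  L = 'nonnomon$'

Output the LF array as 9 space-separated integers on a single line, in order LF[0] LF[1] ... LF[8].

Char counts: '$':1, 'm':1, 'n':4, 'o':3
C (first-col start): C('$')=0, C('m')=1, C('n')=2, C('o')=6
L[0]='n': occ=0, LF[0]=C('n')+0=2+0=2
L[1]='o': occ=0, LF[1]=C('o')+0=6+0=6
L[2]='n': occ=1, LF[2]=C('n')+1=2+1=3
L[3]='n': occ=2, LF[3]=C('n')+2=2+2=4
L[4]='o': occ=1, LF[4]=C('o')+1=6+1=7
L[5]='m': occ=0, LF[5]=C('m')+0=1+0=1
L[6]='o': occ=2, LF[6]=C('o')+2=6+2=8
L[7]='n': occ=3, LF[7]=C('n')+3=2+3=5
L[8]='$': occ=0, LF[8]=C('$')+0=0+0=0

Answer: 2 6 3 4 7 1 8 5 0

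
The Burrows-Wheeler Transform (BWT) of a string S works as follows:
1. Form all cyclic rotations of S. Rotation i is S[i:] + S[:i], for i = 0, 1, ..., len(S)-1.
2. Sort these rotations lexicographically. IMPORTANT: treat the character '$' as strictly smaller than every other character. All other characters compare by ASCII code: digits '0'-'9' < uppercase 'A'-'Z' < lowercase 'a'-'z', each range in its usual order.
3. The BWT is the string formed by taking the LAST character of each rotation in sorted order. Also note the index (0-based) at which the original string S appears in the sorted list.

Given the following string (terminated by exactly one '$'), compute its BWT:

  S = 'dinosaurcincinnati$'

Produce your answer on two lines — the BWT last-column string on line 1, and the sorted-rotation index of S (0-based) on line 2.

Answer: insrn$tccdniiinuoaa
5

Derivation:
All 19 rotations (rotation i = S[i:]+S[:i]):
  rot[0] = dinosaurcincinnati$
  rot[1] = inosaurcincinnati$d
  rot[2] = nosaurcincinnati$di
  rot[3] = osaurcincinnati$din
  rot[4] = saurcincinnati$dino
  rot[5] = aurcincinnati$dinos
  rot[6] = urcincinnati$dinosa
  rot[7] = rcincinnati$dinosau
  rot[8] = cincinnati$dinosaur
  rot[9] = incinnati$dinosaurc
  rot[10] = ncinnati$dinosaurci
  rot[11] = cinnati$dinosaurcin
  rot[12] = innati$dinosaurcinc
  rot[13] = nnati$dinosaurcinci
  rot[14] = nati$dinosaurcincin
  rot[15] = ati$dinosaurcincinn
  rot[16] = ti$dinosaurcincinna
  rot[17] = i$dinosaurcincinnat
  rot[18] = $dinosaurcincinnati
Sorted (with $ < everything):
  sorted[0] = $dinosaurcincinnati  (last char: 'i')
  sorted[1] = ati$dinosaurcincinn  (last char: 'n')
  sorted[2] = aurcincinnati$dinos  (last char: 's')
  sorted[3] = cincinnati$dinosaur  (last char: 'r')
  sorted[4] = cinnati$dinosaurcin  (last char: 'n')
  sorted[5] = dinosaurcincinnati$  (last char: '$')
  sorted[6] = i$dinosaurcincinnat  (last char: 't')
  sorted[7] = incinnati$dinosaurc  (last char: 'c')
  sorted[8] = innati$dinosaurcinc  (last char: 'c')
  sorted[9] = inosaurcincinnati$d  (last char: 'd')
  sorted[10] = nati$dinosaurcincin  (last char: 'n')
  sorted[11] = ncinnati$dinosaurci  (last char: 'i')
  sorted[12] = nnati$dinosaurcinci  (last char: 'i')
  sorted[13] = nosaurcincinnati$di  (last char: 'i')
  sorted[14] = osaurcincinnati$din  (last char: 'n')
  sorted[15] = rcincinnati$dinosau  (last char: 'u')
  sorted[16] = saurcincinnati$dino  (last char: 'o')
  sorted[17] = ti$dinosaurcincinna  (last char: 'a')
  sorted[18] = urcincinnati$dinosa  (last char: 'a')
Last column: insrn$tccdniiinuoaa
Original string S is at sorted index 5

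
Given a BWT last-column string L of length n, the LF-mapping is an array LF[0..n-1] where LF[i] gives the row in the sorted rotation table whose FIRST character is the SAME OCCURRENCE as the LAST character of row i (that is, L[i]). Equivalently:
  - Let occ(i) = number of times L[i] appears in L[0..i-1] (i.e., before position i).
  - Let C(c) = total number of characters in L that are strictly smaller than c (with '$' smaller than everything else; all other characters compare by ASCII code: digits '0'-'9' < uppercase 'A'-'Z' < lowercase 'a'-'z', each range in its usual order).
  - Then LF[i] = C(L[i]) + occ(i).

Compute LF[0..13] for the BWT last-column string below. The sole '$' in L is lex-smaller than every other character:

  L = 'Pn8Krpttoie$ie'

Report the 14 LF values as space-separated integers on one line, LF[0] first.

Answer: 3 8 1 2 11 10 12 13 9 6 4 0 7 5

Derivation:
Char counts: '$':1, '8':1, 'K':1, 'P':1, 'e':2, 'i':2, 'n':1, 'o':1, 'p':1, 'r':1, 't':2
C (first-col start): C('$')=0, C('8')=1, C('K')=2, C('P')=3, C('e')=4, C('i')=6, C('n')=8, C('o')=9, C('p')=10, C('r')=11, C('t')=12
L[0]='P': occ=0, LF[0]=C('P')+0=3+0=3
L[1]='n': occ=0, LF[1]=C('n')+0=8+0=8
L[2]='8': occ=0, LF[2]=C('8')+0=1+0=1
L[3]='K': occ=0, LF[3]=C('K')+0=2+0=2
L[4]='r': occ=0, LF[4]=C('r')+0=11+0=11
L[5]='p': occ=0, LF[5]=C('p')+0=10+0=10
L[6]='t': occ=0, LF[6]=C('t')+0=12+0=12
L[7]='t': occ=1, LF[7]=C('t')+1=12+1=13
L[8]='o': occ=0, LF[8]=C('o')+0=9+0=9
L[9]='i': occ=0, LF[9]=C('i')+0=6+0=6
L[10]='e': occ=0, LF[10]=C('e')+0=4+0=4
L[11]='$': occ=0, LF[11]=C('$')+0=0+0=0
L[12]='i': occ=1, LF[12]=C('i')+1=6+1=7
L[13]='e': occ=1, LF[13]=C('e')+1=4+1=5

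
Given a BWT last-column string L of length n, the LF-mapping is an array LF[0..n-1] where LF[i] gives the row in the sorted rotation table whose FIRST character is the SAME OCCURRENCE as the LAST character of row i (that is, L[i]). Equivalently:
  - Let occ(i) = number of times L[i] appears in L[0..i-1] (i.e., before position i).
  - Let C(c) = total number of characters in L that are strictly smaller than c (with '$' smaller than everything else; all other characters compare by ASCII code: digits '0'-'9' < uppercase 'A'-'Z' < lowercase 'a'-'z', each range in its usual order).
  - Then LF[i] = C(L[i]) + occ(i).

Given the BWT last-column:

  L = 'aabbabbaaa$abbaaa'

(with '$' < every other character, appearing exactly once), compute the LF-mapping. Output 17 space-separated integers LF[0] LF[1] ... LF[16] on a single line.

Answer: 1 2 11 12 3 13 14 4 5 6 0 7 15 16 8 9 10

Derivation:
Char counts: '$':1, 'a':10, 'b':6
C (first-col start): C('$')=0, C('a')=1, C('b')=11
L[0]='a': occ=0, LF[0]=C('a')+0=1+0=1
L[1]='a': occ=1, LF[1]=C('a')+1=1+1=2
L[2]='b': occ=0, LF[2]=C('b')+0=11+0=11
L[3]='b': occ=1, LF[3]=C('b')+1=11+1=12
L[4]='a': occ=2, LF[4]=C('a')+2=1+2=3
L[5]='b': occ=2, LF[5]=C('b')+2=11+2=13
L[6]='b': occ=3, LF[6]=C('b')+3=11+3=14
L[7]='a': occ=3, LF[7]=C('a')+3=1+3=4
L[8]='a': occ=4, LF[8]=C('a')+4=1+4=5
L[9]='a': occ=5, LF[9]=C('a')+5=1+5=6
L[10]='$': occ=0, LF[10]=C('$')+0=0+0=0
L[11]='a': occ=6, LF[11]=C('a')+6=1+6=7
L[12]='b': occ=4, LF[12]=C('b')+4=11+4=15
L[13]='b': occ=5, LF[13]=C('b')+5=11+5=16
L[14]='a': occ=7, LF[14]=C('a')+7=1+7=8
L[15]='a': occ=8, LF[15]=C('a')+8=1+8=9
L[16]='a': occ=9, LF[16]=C('a')+9=1+9=10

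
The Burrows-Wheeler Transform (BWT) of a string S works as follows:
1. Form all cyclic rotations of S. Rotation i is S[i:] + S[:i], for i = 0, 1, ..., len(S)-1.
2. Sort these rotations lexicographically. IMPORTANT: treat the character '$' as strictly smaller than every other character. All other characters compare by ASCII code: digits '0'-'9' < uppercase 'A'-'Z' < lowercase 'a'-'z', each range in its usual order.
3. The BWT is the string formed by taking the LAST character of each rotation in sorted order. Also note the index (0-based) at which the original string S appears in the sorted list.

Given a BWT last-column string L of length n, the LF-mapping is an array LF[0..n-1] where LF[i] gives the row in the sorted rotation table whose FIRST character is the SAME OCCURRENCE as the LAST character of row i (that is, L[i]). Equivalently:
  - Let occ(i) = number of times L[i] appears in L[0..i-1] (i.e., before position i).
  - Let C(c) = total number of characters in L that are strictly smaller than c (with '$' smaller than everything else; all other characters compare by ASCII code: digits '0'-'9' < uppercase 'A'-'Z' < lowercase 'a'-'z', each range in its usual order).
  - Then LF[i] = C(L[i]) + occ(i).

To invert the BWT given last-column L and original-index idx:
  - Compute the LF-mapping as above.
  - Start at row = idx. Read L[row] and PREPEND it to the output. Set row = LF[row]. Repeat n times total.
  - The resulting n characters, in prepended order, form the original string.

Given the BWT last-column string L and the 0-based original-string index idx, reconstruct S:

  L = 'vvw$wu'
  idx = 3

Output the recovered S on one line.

Answer: vuwwv$

Derivation:
LF mapping: 2 3 4 0 5 1
Walk LF starting at row 3, prepending L[row]:
  step 1: row=3, L[3]='$', prepend. Next row=LF[3]=0
  step 2: row=0, L[0]='v', prepend. Next row=LF[0]=2
  step 3: row=2, L[2]='w', prepend. Next row=LF[2]=4
  step 4: row=4, L[4]='w', prepend. Next row=LF[4]=5
  step 5: row=5, L[5]='u', prepend. Next row=LF[5]=1
  step 6: row=1, L[1]='v', prepend. Next row=LF[1]=3
Reversed output: vuwwv$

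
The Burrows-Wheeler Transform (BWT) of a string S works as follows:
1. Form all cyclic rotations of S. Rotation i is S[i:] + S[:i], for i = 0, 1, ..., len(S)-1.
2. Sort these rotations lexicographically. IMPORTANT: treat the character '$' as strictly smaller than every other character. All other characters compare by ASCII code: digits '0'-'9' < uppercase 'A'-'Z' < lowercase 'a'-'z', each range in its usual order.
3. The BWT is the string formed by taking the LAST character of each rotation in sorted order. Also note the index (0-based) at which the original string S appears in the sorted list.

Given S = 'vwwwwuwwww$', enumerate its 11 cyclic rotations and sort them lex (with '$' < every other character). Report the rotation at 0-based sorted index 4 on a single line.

Answer: wuwwww$vwww

Derivation:
All 11 rotations (rotation i = S[i:]+S[:i]):
  rot[0] = vwwwwuwwww$
  rot[1] = wwwwuwwww$v
  rot[2] = wwwuwwww$vw
  rot[3] = wwuwwww$vww
  rot[4] = wuwwww$vwww
  rot[5] = uwwww$vwwww
  rot[6] = wwww$vwwwwu
  rot[7] = www$vwwwwuw
  rot[8] = ww$vwwwwuww
  rot[9] = w$vwwwwuwww
  rot[10] = $vwwwwuwwww
Sorted (with $ < everything):
  sorted[0] = $vwwwwuwwww
  sorted[1] = uwwww$vwwww
  sorted[2] = vwwwwuwwww$
  sorted[3] = w$vwwwwuwww
  sorted[4] = wuwwww$vwww
  sorted[5] = ww$vwwwwuww
  sorted[6] = wwuwwww$vww
  sorted[7] = www$vwwwwuw
  sorted[8] = wwwuwwww$vw
  sorted[9] = wwww$vwwwwu
  sorted[10] = wwwwuwwww$v
sorted[4] = wuwwww$vwww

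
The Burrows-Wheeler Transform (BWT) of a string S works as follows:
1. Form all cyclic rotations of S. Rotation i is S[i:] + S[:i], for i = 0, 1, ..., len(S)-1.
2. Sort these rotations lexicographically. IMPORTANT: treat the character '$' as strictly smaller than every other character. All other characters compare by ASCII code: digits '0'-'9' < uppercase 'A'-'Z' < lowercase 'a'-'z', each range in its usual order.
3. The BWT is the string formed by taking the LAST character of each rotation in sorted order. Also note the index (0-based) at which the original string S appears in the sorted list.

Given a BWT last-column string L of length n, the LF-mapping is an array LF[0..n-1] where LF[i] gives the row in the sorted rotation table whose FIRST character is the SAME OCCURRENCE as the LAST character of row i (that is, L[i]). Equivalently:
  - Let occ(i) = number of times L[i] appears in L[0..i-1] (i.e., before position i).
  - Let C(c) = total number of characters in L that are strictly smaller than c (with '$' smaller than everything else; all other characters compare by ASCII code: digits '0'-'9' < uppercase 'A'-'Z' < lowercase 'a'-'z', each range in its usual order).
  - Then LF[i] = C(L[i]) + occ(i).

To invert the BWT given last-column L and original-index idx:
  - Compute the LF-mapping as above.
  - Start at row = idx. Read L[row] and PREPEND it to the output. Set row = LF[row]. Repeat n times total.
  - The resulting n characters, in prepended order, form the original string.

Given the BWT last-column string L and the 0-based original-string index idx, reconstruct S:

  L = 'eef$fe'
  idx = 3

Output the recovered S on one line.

Answer: effee$

Derivation:
LF mapping: 1 2 4 0 5 3
Walk LF starting at row 3, prepending L[row]:
  step 1: row=3, L[3]='$', prepend. Next row=LF[3]=0
  step 2: row=0, L[0]='e', prepend. Next row=LF[0]=1
  step 3: row=1, L[1]='e', prepend. Next row=LF[1]=2
  step 4: row=2, L[2]='f', prepend. Next row=LF[2]=4
  step 5: row=4, L[4]='f', prepend. Next row=LF[4]=5
  step 6: row=5, L[5]='e', prepend. Next row=LF[5]=3
Reversed output: effee$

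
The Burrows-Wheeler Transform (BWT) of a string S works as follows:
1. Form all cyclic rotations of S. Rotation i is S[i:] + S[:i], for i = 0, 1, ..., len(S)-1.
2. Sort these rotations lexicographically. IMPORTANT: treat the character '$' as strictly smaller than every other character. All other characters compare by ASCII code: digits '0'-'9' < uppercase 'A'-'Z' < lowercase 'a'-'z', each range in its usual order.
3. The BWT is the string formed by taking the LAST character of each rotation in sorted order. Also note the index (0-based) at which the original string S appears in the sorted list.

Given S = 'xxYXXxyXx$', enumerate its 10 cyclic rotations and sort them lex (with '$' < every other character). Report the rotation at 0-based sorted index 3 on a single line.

All 10 rotations (rotation i = S[i:]+S[:i]):
  rot[0] = xxYXXxyXx$
  rot[1] = xYXXxyXx$x
  rot[2] = YXXxyXx$xx
  rot[3] = XXxyXx$xxY
  rot[4] = XxyXx$xxYX
  rot[5] = xyXx$xxYXX
  rot[6] = yXx$xxYXXx
  rot[7] = Xx$xxYXXxy
  rot[8] = x$xxYXXxyX
  rot[9] = $xxYXXxyXx
Sorted (with $ < everything):
  sorted[0] = $xxYXXxyXx
  sorted[1] = XXxyXx$xxY
  sorted[2] = Xx$xxYXXxy
  sorted[3] = XxyXx$xxYX
  sorted[4] = YXXxyXx$xx
  sorted[5] = x$xxYXXxyX
  sorted[6] = xYXXxyXx$x
  sorted[7] = xxYXXxyXx$
  sorted[8] = xyXx$xxYXX
  sorted[9] = yXx$xxYXXx
sorted[3] = XxyXx$xxYX

Answer: XxyXx$xxYX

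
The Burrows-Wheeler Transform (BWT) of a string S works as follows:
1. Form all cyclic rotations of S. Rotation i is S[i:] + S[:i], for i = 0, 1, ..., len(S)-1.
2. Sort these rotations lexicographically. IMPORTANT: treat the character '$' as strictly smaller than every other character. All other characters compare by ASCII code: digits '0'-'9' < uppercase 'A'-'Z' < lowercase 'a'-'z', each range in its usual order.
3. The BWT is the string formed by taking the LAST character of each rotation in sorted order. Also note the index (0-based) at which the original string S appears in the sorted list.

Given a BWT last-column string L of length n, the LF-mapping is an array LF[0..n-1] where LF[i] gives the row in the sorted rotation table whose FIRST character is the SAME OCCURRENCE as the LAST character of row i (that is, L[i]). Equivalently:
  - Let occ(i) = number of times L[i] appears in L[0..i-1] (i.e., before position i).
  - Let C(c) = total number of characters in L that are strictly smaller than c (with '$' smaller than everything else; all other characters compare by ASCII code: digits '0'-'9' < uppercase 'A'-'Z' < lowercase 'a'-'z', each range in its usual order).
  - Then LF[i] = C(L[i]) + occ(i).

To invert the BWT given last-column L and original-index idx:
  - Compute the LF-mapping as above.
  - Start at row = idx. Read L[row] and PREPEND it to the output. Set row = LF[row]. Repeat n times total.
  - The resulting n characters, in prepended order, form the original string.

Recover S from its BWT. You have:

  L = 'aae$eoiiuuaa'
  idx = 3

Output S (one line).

LF mapping: 1 2 5 0 6 9 7 8 10 11 3 4
Walk LF starting at row 3, prepending L[row]:
  step 1: row=3, L[3]='$', prepend. Next row=LF[3]=0
  step 2: row=0, L[0]='a', prepend. Next row=LF[0]=1
  step 3: row=1, L[1]='a', prepend. Next row=LF[1]=2
  step 4: row=2, L[2]='e', prepend. Next row=LF[2]=5
  step 5: row=5, L[5]='o', prepend. Next row=LF[5]=9
  step 6: row=9, L[9]='u', prepend. Next row=LF[9]=11
  step 7: row=11, L[11]='a', prepend. Next row=LF[11]=4
  step 8: row=4, L[4]='e', prepend. Next row=LF[4]=6
  step 9: row=6, L[6]='i', prepend. Next row=LF[6]=7
  step 10: row=7, L[7]='i', prepend. Next row=LF[7]=8
  step 11: row=8, L[8]='u', prepend. Next row=LF[8]=10
  step 12: row=10, L[10]='a', prepend. Next row=LF[10]=3
Reversed output: auiieauoeaa$

Answer: auiieauoeaa$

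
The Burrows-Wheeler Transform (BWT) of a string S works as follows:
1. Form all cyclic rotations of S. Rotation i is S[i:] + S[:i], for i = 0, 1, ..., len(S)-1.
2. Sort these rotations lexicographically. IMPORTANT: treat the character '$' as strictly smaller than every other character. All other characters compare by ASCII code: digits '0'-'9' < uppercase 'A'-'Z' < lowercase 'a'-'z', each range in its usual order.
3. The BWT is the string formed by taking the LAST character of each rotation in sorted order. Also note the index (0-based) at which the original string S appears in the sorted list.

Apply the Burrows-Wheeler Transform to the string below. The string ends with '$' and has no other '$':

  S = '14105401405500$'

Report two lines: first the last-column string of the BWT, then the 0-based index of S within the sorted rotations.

All 15 rotations (rotation i = S[i:]+S[:i]):
  rot[0] = 14105401405500$
  rot[1] = 4105401405500$1
  rot[2] = 105401405500$14
  rot[3] = 05401405500$141
  rot[4] = 5401405500$1410
  rot[5] = 401405500$14105
  rot[6] = 01405500$141054
  rot[7] = 1405500$1410540
  rot[8] = 405500$14105401
  rot[9] = 05500$141054014
  rot[10] = 5500$1410540140
  rot[11] = 500$14105401405
  rot[12] = 00$141054014055
  rot[13] = 0$1410540140550
  rot[14] = $14105401405500
Sorted (with $ < everything):
  sorted[0] = $14105401405500  (last char: '0')
  sorted[1] = 0$1410540140550  (last char: '0')
  sorted[2] = 00$141054014055  (last char: '5')
  sorted[3] = 01405500$141054  (last char: '4')
  sorted[4] = 05401405500$141  (last char: '1')
  sorted[5] = 05500$141054014  (last char: '4')
  sorted[6] = 105401405500$14  (last char: '4')
  sorted[7] = 1405500$1410540  (last char: '0')
  sorted[8] = 14105401405500$  (last char: '$')
  sorted[9] = 401405500$14105  (last char: '5')
  sorted[10] = 405500$14105401  (last char: '1')
  sorted[11] = 4105401405500$1  (last char: '1')
  sorted[12] = 500$14105401405  (last char: '5')
  sorted[13] = 5401405500$1410  (last char: '0')
  sorted[14] = 5500$1410540140  (last char: '0')
Last column: 00541440$511500
Original string S is at sorted index 8

Answer: 00541440$511500
8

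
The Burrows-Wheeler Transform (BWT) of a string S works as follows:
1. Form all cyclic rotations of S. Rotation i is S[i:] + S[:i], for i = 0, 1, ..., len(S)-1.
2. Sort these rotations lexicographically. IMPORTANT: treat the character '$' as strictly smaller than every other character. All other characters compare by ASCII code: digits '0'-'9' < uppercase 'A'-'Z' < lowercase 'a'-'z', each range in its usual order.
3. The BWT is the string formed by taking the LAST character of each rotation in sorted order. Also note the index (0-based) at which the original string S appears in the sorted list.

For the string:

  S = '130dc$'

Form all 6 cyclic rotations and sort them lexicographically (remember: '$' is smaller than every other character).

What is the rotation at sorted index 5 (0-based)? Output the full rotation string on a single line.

All 6 rotations (rotation i = S[i:]+S[:i]):
  rot[0] = 130dc$
  rot[1] = 30dc$1
  rot[2] = 0dc$13
  rot[3] = dc$130
  rot[4] = c$130d
  rot[5] = $130dc
Sorted (with $ < everything):
  sorted[0] = $130dc
  sorted[1] = 0dc$13
  sorted[2] = 130dc$
  sorted[3] = 30dc$1
  sorted[4] = c$130d
  sorted[5] = dc$130
sorted[5] = dc$130

Answer: dc$130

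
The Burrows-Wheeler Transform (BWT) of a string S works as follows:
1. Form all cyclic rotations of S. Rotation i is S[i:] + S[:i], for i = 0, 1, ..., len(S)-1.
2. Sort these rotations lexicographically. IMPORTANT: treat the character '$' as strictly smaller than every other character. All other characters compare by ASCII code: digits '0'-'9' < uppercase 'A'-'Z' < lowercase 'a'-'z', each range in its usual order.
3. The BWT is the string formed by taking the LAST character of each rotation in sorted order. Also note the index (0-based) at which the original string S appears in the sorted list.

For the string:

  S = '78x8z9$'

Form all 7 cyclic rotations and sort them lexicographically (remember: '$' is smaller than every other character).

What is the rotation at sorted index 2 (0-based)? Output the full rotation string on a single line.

Answer: 8x8z9$7

Derivation:
All 7 rotations (rotation i = S[i:]+S[:i]):
  rot[0] = 78x8z9$
  rot[1] = 8x8z9$7
  rot[2] = x8z9$78
  rot[3] = 8z9$78x
  rot[4] = z9$78x8
  rot[5] = 9$78x8z
  rot[6] = $78x8z9
Sorted (with $ < everything):
  sorted[0] = $78x8z9
  sorted[1] = 78x8z9$
  sorted[2] = 8x8z9$7
  sorted[3] = 8z9$78x
  sorted[4] = 9$78x8z
  sorted[5] = x8z9$78
  sorted[6] = z9$78x8
sorted[2] = 8x8z9$7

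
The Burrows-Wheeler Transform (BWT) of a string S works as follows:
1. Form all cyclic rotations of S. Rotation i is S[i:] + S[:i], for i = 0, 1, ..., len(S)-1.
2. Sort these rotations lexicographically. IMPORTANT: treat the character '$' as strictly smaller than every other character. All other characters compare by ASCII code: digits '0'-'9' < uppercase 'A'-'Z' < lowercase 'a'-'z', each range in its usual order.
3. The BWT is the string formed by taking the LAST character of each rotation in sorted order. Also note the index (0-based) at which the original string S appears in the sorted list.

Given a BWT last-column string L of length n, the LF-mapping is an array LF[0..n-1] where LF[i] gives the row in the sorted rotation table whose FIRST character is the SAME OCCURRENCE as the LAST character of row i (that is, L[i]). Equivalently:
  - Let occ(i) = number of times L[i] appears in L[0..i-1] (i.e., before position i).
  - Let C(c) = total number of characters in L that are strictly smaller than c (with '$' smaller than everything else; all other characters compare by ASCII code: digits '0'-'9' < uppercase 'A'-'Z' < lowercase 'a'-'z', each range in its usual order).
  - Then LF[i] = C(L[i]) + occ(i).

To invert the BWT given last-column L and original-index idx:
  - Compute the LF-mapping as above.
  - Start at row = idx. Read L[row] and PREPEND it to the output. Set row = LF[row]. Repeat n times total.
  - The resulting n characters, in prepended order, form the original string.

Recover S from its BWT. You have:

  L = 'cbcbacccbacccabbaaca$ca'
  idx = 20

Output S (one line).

Answer: cbcacacccbbaacacbcabac$

Derivation:
LF mapping: 13 8 14 9 1 15 16 17 10 2 18 19 20 3 11 12 4 5 21 6 0 22 7
Walk LF starting at row 20, prepending L[row]:
  step 1: row=20, L[20]='$', prepend. Next row=LF[20]=0
  step 2: row=0, L[0]='c', prepend. Next row=LF[0]=13
  step 3: row=13, L[13]='a', prepend. Next row=LF[13]=3
  step 4: row=3, L[3]='b', prepend. Next row=LF[3]=9
  step 5: row=9, L[9]='a', prepend. Next row=LF[9]=2
  step 6: row=2, L[2]='c', prepend. Next row=LF[2]=14
  step 7: row=14, L[14]='b', prepend. Next row=LF[14]=11
  step 8: row=11, L[11]='c', prepend. Next row=LF[11]=19
  step 9: row=19, L[19]='a', prepend. Next row=LF[19]=6
  step 10: row=6, L[6]='c', prepend. Next row=LF[6]=16
  step 11: row=16, L[16]='a', prepend. Next row=LF[16]=4
  step 12: row=4, L[4]='a', prepend. Next row=LF[4]=1
  step 13: row=1, L[1]='b', prepend. Next row=LF[1]=8
  step 14: row=8, L[8]='b', prepend. Next row=LF[8]=10
  step 15: row=10, L[10]='c', prepend. Next row=LF[10]=18
  step 16: row=18, L[18]='c', prepend. Next row=LF[18]=21
  step 17: row=21, L[21]='c', prepend. Next row=LF[21]=22
  step 18: row=22, L[22]='a', prepend. Next row=LF[22]=7
  step 19: row=7, L[7]='c', prepend. Next row=LF[7]=17
  step 20: row=17, L[17]='a', prepend. Next row=LF[17]=5
  step 21: row=5, L[5]='c', prepend. Next row=LF[5]=15
  step 22: row=15, L[15]='b', prepend. Next row=LF[15]=12
  step 23: row=12, L[12]='c', prepend. Next row=LF[12]=20
Reversed output: cbcacacccbbaacacbcabac$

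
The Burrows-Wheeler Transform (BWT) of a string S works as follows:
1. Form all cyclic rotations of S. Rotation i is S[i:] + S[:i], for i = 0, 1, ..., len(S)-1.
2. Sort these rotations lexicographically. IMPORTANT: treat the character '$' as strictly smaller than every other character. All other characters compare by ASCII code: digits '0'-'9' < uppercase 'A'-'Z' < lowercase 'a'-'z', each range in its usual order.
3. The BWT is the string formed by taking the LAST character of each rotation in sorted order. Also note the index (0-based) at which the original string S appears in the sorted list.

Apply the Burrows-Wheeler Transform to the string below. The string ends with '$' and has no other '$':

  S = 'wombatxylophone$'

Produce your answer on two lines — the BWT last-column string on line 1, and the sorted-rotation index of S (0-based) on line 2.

Answer: ebmnpyoowhloa$tx
13

Derivation:
All 16 rotations (rotation i = S[i:]+S[:i]):
  rot[0] = wombatxylophone$
  rot[1] = ombatxylophone$w
  rot[2] = mbatxylophone$wo
  rot[3] = batxylophone$wom
  rot[4] = atxylophone$womb
  rot[5] = txylophone$womba
  rot[6] = xylophone$wombat
  rot[7] = ylophone$wombatx
  rot[8] = lophone$wombatxy
  rot[9] = ophone$wombatxyl
  rot[10] = phone$wombatxylo
  rot[11] = hone$wombatxylop
  rot[12] = one$wombatxyloph
  rot[13] = ne$wombatxylopho
  rot[14] = e$wombatxylophon
  rot[15] = $wombatxylophone
Sorted (with $ < everything):
  sorted[0] = $wombatxylophone  (last char: 'e')
  sorted[1] = atxylophone$womb  (last char: 'b')
  sorted[2] = batxylophone$wom  (last char: 'm')
  sorted[3] = e$wombatxylophon  (last char: 'n')
  sorted[4] = hone$wombatxylop  (last char: 'p')
  sorted[5] = lophone$wombatxy  (last char: 'y')
  sorted[6] = mbatxylophone$wo  (last char: 'o')
  sorted[7] = ne$wombatxylopho  (last char: 'o')
  sorted[8] = ombatxylophone$w  (last char: 'w')
  sorted[9] = one$wombatxyloph  (last char: 'h')
  sorted[10] = ophone$wombatxyl  (last char: 'l')
  sorted[11] = phone$wombatxylo  (last char: 'o')
  sorted[12] = txylophone$womba  (last char: 'a')
  sorted[13] = wombatxylophone$  (last char: '$')
  sorted[14] = xylophone$wombat  (last char: 't')
  sorted[15] = ylophone$wombatx  (last char: 'x')
Last column: ebmnpyoowhloa$tx
Original string S is at sorted index 13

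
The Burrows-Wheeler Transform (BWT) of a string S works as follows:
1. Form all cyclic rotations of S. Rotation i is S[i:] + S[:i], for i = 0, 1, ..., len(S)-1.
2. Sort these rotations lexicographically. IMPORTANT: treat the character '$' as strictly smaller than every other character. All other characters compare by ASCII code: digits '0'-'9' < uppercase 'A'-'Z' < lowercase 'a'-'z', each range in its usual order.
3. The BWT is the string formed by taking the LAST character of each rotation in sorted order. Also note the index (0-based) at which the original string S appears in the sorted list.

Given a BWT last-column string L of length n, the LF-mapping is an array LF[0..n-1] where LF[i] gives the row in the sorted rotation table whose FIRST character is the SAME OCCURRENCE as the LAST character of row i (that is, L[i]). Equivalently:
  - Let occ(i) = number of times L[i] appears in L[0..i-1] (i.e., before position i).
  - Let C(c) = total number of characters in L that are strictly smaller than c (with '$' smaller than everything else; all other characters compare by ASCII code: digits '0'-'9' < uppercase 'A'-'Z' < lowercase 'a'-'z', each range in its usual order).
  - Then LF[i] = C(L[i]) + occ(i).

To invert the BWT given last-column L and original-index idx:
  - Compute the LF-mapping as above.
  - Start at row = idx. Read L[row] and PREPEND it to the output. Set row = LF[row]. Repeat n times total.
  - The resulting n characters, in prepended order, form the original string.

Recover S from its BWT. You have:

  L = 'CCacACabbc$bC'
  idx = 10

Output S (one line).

Answer: bcCACCcbbaaC$

Derivation:
LF mapping: 2 3 6 11 1 4 7 8 9 12 0 10 5
Walk LF starting at row 10, prepending L[row]:
  step 1: row=10, L[10]='$', prepend. Next row=LF[10]=0
  step 2: row=0, L[0]='C', prepend. Next row=LF[0]=2
  step 3: row=2, L[2]='a', prepend. Next row=LF[2]=6
  step 4: row=6, L[6]='a', prepend. Next row=LF[6]=7
  step 5: row=7, L[7]='b', prepend. Next row=LF[7]=8
  step 6: row=8, L[8]='b', prepend. Next row=LF[8]=9
  step 7: row=9, L[9]='c', prepend. Next row=LF[9]=12
  step 8: row=12, L[12]='C', prepend. Next row=LF[12]=5
  step 9: row=5, L[5]='C', prepend. Next row=LF[5]=4
  step 10: row=4, L[4]='A', prepend. Next row=LF[4]=1
  step 11: row=1, L[1]='C', prepend. Next row=LF[1]=3
  step 12: row=3, L[3]='c', prepend. Next row=LF[3]=11
  step 13: row=11, L[11]='b', prepend. Next row=LF[11]=10
Reversed output: bcCACCcbbaaC$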